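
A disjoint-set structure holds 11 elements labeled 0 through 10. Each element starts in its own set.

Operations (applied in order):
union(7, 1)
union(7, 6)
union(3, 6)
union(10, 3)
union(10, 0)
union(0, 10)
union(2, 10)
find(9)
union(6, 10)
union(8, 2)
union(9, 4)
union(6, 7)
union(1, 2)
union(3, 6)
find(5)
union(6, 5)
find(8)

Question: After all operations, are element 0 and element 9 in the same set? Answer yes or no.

Step 1: union(7, 1) -> merged; set of 7 now {1, 7}
Step 2: union(7, 6) -> merged; set of 7 now {1, 6, 7}
Step 3: union(3, 6) -> merged; set of 3 now {1, 3, 6, 7}
Step 4: union(10, 3) -> merged; set of 10 now {1, 3, 6, 7, 10}
Step 5: union(10, 0) -> merged; set of 10 now {0, 1, 3, 6, 7, 10}
Step 6: union(0, 10) -> already same set; set of 0 now {0, 1, 3, 6, 7, 10}
Step 7: union(2, 10) -> merged; set of 2 now {0, 1, 2, 3, 6, 7, 10}
Step 8: find(9) -> no change; set of 9 is {9}
Step 9: union(6, 10) -> already same set; set of 6 now {0, 1, 2, 3, 6, 7, 10}
Step 10: union(8, 2) -> merged; set of 8 now {0, 1, 2, 3, 6, 7, 8, 10}
Step 11: union(9, 4) -> merged; set of 9 now {4, 9}
Step 12: union(6, 7) -> already same set; set of 6 now {0, 1, 2, 3, 6, 7, 8, 10}
Step 13: union(1, 2) -> already same set; set of 1 now {0, 1, 2, 3, 6, 7, 8, 10}
Step 14: union(3, 6) -> already same set; set of 3 now {0, 1, 2, 3, 6, 7, 8, 10}
Step 15: find(5) -> no change; set of 5 is {5}
Step 16: union(6, 5) -> merged; set of 6 now {0, 1, 2, 3, 5, 6, 7, 8, 10}
Step 17: find(8) -> no change; set of 8 is {0, 1, 2, 3, 5, 6, 7, 8, 10}
Set of 0: {0, 1, 2, 3, 5, 6, 7, 8, 10}; 9 is not a member.

Answer: no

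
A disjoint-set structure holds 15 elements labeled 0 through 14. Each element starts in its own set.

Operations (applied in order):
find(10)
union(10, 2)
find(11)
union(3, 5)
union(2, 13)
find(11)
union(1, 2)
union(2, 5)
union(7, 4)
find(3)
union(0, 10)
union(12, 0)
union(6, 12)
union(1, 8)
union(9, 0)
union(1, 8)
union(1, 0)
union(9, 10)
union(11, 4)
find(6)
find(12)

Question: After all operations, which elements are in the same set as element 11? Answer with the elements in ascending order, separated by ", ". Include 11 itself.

Answer: 4, 7, 11

Derivation:
Step 1: find(10) -> no change; set of 10 is {10}
Step 2: union(10, 2) -> merged; set of 10 now {2, 10}
Step 3: find(11) -> no change; set of 11 is {11}
Step 4: union(3, 5) -> merged; set of 3 now {3, 5}
Step 5: union(2, 13) -> merged; set of 2 now {2, 10, 13}
Step 6: find(11) -> no change; set of 11 is {11}
Step 7: union(1, 2) -> merged; set of 1 now {1, 2, 10, 13}
Step 8: union(2, 5) -> merged; set of 2 now {1, 2, 3, 5, 10, 13}
Step 9: union(7, 4) -> merged; set of 7 now {4, 7}
Step 10: find(3) -> no change; set of 3 is {1, 2, 3, 5, 10, 13}
Step 11: union(0, 10) -> merged; set of 0 now {0, 1, 2, 3, 5, 10, 13}
Step 12: union(12, 0) -> merged; set of 12 now {0, 1, 2, 3, 5, 10, 12, 13}
Step 13: union(6, 12) -> merged; set of 6 now {0, 1, 2, 3, 5, 6, 10, 12, 13}
Step 14: union(1, 8) -> merged; set of 1 now {0, 1, 2, 3, 5, 6, 8, 10, 12, 13}
Step 15: union(9, 0) -> merged; set of 9 now {0, 1, 2, 3, 5, 6, 8, 9, 10, 12, 13}
Step 16: union(1, 8) -> already same set; set of 1 now {0, 1, 2, 3, 5, 6, 8, 9, 10, 12, 13}
Step 17: union(1, 0) -> already same set; set of 1 now {0, 1, 2, 3, 5, 6, 8, 9, 10, 12, 13}
Step 18: union(9, 10) -> already same set; set of 9 now {0, 1, 2, 3, 5, 6, 8, 9, 10, 12, 13}
Step 19: union(11, 4) -> merged; set of 11 now {4, 7, 11}
Step 20: find(6) -> no change; set of 6 is {0, 1, 2, 3, 5, 6, 8, 9, 10, 12, 13}
Step 21: find(12) -> no change; set of 12 is {0, 1, 2, 3, 5, 6, 8, 9, 10, 12, 13}
Component of 11: {4, 7, 11}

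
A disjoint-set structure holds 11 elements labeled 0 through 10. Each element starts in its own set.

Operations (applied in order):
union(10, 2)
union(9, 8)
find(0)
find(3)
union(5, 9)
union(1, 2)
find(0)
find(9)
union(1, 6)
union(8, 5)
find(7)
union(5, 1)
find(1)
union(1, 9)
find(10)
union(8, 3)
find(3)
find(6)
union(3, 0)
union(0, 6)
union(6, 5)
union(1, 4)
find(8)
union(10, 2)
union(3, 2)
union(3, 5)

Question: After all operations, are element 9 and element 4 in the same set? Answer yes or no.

Answer: yes

Derivation:
Step 1: union(10, 2) -> merged; set of 10 now {2, 10}
Step 2: union(9, 8) -> merged; set of 9 now {8, 9}
Step 3: find(0) -> no change; set of 0 is {0}
Step 4: find(3) -> no change; set of 3 is {3}
Step 5: union(5, 9) -> merged; set of 5 now {5, 8, 9}
Step 6: union(1, 2) -> merged; set of 1 now {1, 2, 10}
Step 7: find(0) -> no change; set of 0 is {0}
Step 8: find(9) -> no change; set of 9 is {5, 8, 9}
Step 9: union(1, 6) -> merged; set of 1 now {1, 2, 6, 10}
Step 10: union(8, 5) -> already same set; set of 8 now {5, 8, 9}
Step 11: find(7) -> no change; set of 7 is {7}
Step 12: union(5, 1) -> merged; set of 5 now {1, 2, 5, 6, 8, 9, 10}
Step 13: find(1) -> no change; set of 1 is {1, 2, 5, 6, 8, 9, 10}
Step 14: union(1, 9) -> already same set; set of 1 now {1, 2, 5, 6, 8, 9, 10}
Step 15: find(10) -> no change; set of 10 is {1, 2, 5, 6, 8, 9, 10}
Step 16: union(8, 3) -> merged; set of 8 now {1, 2, 3, 5, 6, 8, 9, 10}
Step 17: find(3) -> no change; set of 3 is {1, 2, 3, 5, 6, 8, 9, 10}
Step 18: find(6) -> no change; set of 6 is {1, 2, 3, 5, 6, 8, 9, 10}
Step 19: union(3, 0) -> merged; set of 3 now {0, 1, 2, 3, 5, 6, 8, 9, 10}
Step 20: union(0, 6) -> already same set; set of 0 now {0, 1, 2, 3, 5, 6, 8, 9, 10}
Step 21: union(6, 5) -> already same set; set of 6 now {0, 1, 2, 3, 5, 6, 8, 9, 10}
Step 22: union(1, 4) -> merged; set of 1 now {0, 1, 2, 3, 4, 5, 6, 8, 9, 10}
Step 23: find(8) -> no change; set of 8 is {0, 1, 2, 3, 4, 5, 6, 8, 9, 10}
Step 24: union(10, 2) -> already same set; set of 10 now {0, 1, 2, 3, 4, 5, 6, 8, 9, 10}
Step 25: union(3, 2) -> already same set; set of 3 now {0, 1, 2, 3, 4, 5, 6, 8, 9, 10}
Step 26: union(3, 5) -> already same set; set of 3 now {0, 1, 2, 3, 4, 5, 6, 8, 9, 10}
Set of 9: {0, 1, 2, 3, 4, 5, 6, 8, 9, 10}; 4 is a member.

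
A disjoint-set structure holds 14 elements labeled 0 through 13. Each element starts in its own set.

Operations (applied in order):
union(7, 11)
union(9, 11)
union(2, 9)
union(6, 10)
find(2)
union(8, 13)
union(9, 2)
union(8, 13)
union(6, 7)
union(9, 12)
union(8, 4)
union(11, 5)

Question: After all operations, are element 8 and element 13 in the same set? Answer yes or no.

Step 1: union(7, 11) -> merged; set of 7 now {7, 11}
Step 2: union(9, 11) -> merged; set of 9 now {7, 9, 11}
Step 3: union(2, 9) -> merged; set of 2 now {2, 7, 9, 11}
Step 4: union(6, 10) -> merged; set of 6 now {6, 10}
Step 5: find(2) -> no change; set of 2 is {2, 7, 9, 11}
Step 6: union(8, 13) -> merged; set of 8 now {8, 13}
Step 7: union(9, 2) -> already same set; set of 9 now {2, 7, 9, 11}
Step 8: union(8, 13) -> already same set; set of 8 now {8, 13}
Step 9: union(6, 7) -> merged; set of 6 now {2, 6, 7, 9, 10, 11}
Step 10: union(9, 12) -> merged; set of 9 now {2, 6, 7, 9, 10, 11, 12}
Step 11: union(8, 4) -> merged; set of 8 now {4, 8, 13}
Step 12: union(11, 5) -> merged; set of 11 now {2, 5, 6, 7, 9, 10, 11, 12}
Set of 8: {4, 8, 13}; 13 is a member.

Answer: yes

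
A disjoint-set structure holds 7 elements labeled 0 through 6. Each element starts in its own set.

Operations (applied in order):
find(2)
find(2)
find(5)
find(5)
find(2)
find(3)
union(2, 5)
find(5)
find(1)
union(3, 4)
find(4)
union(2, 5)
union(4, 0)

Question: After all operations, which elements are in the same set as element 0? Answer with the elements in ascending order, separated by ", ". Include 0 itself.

Step 1: find(2) -> no change; set of 2 is {2}
Step 2: find(2) -> no change; set of 2 is {2}
Step 3: find(5) -> no change; set of 5 is {5}
Step 4: find(5) -> no change; set of 5 is {5}
Step 5: find(2) -> no change; set of 2 is {2}
Step 6: find(3) -> no change; set of 3 is {3}
Step 7: union(2, 5) -> merged; set of 2 now {2, 5}
Step 8: find(5) -> no change; set of 5 is {2, 5}
Step 9: find(1) -> no change; set of 1 is {1}
Step 10: union(3, 4) -> merged; set of 3 now {3, 4}
Step 11: find(4) -> no change; set of 4 is {3, 4}
Step 12: union(2, 5) -> already same set; set of 2 now {2, 5}
Step 13: union(4, 0) -> merged; set of 4 now {0, 3, 4}
Component of 0: {0, 3, 4}

Answer: 0, 3, 4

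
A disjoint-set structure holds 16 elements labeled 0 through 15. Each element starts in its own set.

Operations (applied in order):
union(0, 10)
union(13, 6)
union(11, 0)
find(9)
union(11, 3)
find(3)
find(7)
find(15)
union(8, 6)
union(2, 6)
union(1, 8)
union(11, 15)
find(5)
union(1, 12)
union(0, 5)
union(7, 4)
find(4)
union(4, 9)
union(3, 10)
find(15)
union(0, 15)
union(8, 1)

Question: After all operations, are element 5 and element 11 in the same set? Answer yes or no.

Answer: yes

Derivation:
Step 1: union(0, 10) -> merged; set of 0 now {0, 10}
Step 2: union(13, 6) -> merged; set of 13 now {6, 13}
Step 3: union(11, 0) -> merged; set of 11 now {0, 10, 11}
Step 4: find(9) -> no change; set of 9 is {9}
Step 5: union(11, 3) -> merged; set of 11 now {0, 3, 10, 11}
Step 6: find(3) -> no change; set of 3 is {0, 3, 10, 11}
Step 7: find(7) -> no change; set of 7 is {7}
Step 8: find(15) -> no change; set of 15 is {15}
Step 9: union(8, 6) -> merged; set of 8 now {6, 8, 13}
Step 10: union(2, 6) -> merged; set of 2 now {2, 6, 8, 13}
Step 11: union(1, 8) -> merged; set of 1 now {1, 2, 6, 8, 13}
Step 12: union(11, 15) -> merged; set of 11 now {0, 3, 10, 11, 15}
Step 13: find(5) -> no change; set of 5 is {5}
Step 14: union(1, 12) -> merged; set of 1 now {1, 2, 6, 8, 12, 13}
Step 15: union(0, 5) -> merged; set of 0 now {0, 3, 5, 10, 11, 15}
Step 16: union(7, 4) -> merged; set of 7 now {4, 7}
Step 17: find(4) -> no change; set of 4 is {4, 7}
Step 18: union(4, 9) -> merged; set of 4 now {4, 7, 9}
Step 19: union(3, 10) -> already same set; set of 3 now {0, 3, 5, 10, 11, 15}
Step 20: find(15) -> no change; set of 15 is {0, 3, 5, 10, 11, 15}
Step 21: union(0, 15) -> already same set; set of 0 now {0, 3, 5, 10, 11, 15}
Step 22: union(8, 1) -> already same set; set of 8 now {1, 2, 6, 8, 12, 13}
Set of 5: {0, 3, 5, 10, 11, 15}; 11 is a member.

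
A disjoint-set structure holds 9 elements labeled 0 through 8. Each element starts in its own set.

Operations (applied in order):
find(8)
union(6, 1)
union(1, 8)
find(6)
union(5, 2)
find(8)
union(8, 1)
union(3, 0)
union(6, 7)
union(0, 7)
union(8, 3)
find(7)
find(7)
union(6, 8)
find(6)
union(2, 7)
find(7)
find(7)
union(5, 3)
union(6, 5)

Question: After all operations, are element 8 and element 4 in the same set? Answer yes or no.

Answer: no

Derivation:
Step 1: find(8) -> no change; set of 8 is {8}
Step 2: union(6, 1) -> merged; set of 6 now {1, 6}
Step 3: union(1, 8) -> merged; set of 1 now {1, 6, 8}
Step 4: find(6) -> no change; set of 6 is {1, 6, 8}
Step 5: union(5, 2) -> merged; set of 5 now {2, 5}
Step 6: find(8) -> no change; set of 8 is {1, 6, 8}
Step 7: union(8, 1) -> already same set; set of 8 now {1, 6, 8}
Step 8: union(3, 0) -> merged; set of 3 now {0, 3}
Step 9: union(6, 7) -> merged; set of 6 now {1, 6, 7, 8}
Step 10: union(0, 7) -> merged; set of 0 now {0, 1, 3, 6, 7, 8}
Step 11: union(8, 3) -> already same set; set of 8 now {0, 1, 3, 6, 7, 8}
Step 12: find(7) -> no change; set of 7 is {0, 1, 3, 6, 7, 8}
Step 13: find(7) -> no change; set of 7 is {0, 1, 3, 6, 7, 8}
Step 14: union(6, 8) -> already same set; set of 6 now {0, 1, 3, 6, 7, 8}
Step 15: find(6) -> no change; set of 6 is {0, 1, 3, 6, 7, 8}
Step 16: union(2, 7) -> merged; set of 2 now {0, 1, 2, 3, 5, 6, 7, 8}
Step 17: find(7) -> no change; set of 7 is {0, 1, 2, 3, 5, 6, 7, 8}
Step 18: find(7) -> no change; set of 7 is {0, 1, 2, 3, 5, 6, 7, 8}
Step 19: union(5, 3) -> already same set; set of 5 now {0, 1, 2, 3, 5, 6, 7, 8}
Step 20: union(6, 5) -> already same set; set of 6 now {0, 1, 2, 3, 5, 6, 7, 8}
Set of 8: {0, 1, 2, 3, 5, 6, 7, 8}; 4 is not a member.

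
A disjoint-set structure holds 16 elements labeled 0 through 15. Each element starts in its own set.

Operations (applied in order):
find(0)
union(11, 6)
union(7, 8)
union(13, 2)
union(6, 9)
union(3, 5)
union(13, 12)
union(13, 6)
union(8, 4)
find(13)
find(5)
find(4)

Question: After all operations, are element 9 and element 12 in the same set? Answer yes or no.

Step 1: find(0) -> no change; set of 0 is {0}
Step 2: union(11, 6) -> merged; set of 11 now {6, 11}
Step 3: union(7, 8) -> merged; set of 7 now {7, 8}
Step 4: union(13, 2) -> merged; set of 13 now {2, 13}
Step 5: union(6, 9) -> merged; set of 6 now {6, 9, 11}
Step 6: union(3, 5) -> merged; set of 3 now {3, 5}
Step 7: union(13, 12) -> merged; set of 13 now {2, 12, 13}
Step 8: union(13, 6) -> merged; set of 13 now {2, 6, 9, 11, 12, 13}
Step 9: union(8, 4) -> merged; set of 8 now {4, 7, 8}
Step 10: find(13) -> no change; set of 13 is {2, 6, 9, 11, 12, 13}
Step 11: find(5) -> no change; set of 5 is {3, 5}
Step 12: find(4) -> no change; set of 4 is {4, 7, 8}
Set of 9: {2, 6, 9, 11, 12, 13}; 12 is a member.

Answer: yes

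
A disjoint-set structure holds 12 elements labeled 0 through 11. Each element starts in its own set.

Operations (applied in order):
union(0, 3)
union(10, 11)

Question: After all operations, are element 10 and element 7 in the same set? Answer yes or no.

Step 1: union(0, 3) -> merged; set of 0 now {0, 3}
Step 2: union(10, 11) -> merged; set of 10 now {10, 11}
Set of 10: {10, 11}; 7 is not a member.

Answer: no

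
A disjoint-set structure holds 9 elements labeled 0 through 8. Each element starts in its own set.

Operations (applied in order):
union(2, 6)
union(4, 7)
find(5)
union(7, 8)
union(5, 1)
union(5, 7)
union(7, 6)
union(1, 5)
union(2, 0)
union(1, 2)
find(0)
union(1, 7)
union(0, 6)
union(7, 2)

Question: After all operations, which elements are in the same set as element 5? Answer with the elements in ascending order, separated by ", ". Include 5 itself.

Step 1: union(2, 6) -> merged; set of 2 now {2, 6}
Step 2: union(4, 7) -> merged; set of 4 now {4, 7}
Step 3: find(5) -> no change; set of 5 is {5}
Step 4: union(7, 8) -> merged; set of 7 now {4, 7, 8}
Step 5: union(5, 1) -> merged; set of 5 now {1, 5}
Step 6: union(5, 7) -> merged; set of 5 now {1, 4, 5, 7, 8}
Step 7: union(7, 6) -> merged; set of 7 now {1, 2, 4, 5, 6, 7, 8}
Step 8: union(1, 5) -> already same set; set of 1 now {1, 2, 4, 5, 6, 7, 8}
Step 9: union(2, 0) -> merged; set of 2 now {0, 1, 2, 4, 5, 6, 7, 8}
Step 10: union(1, 2) -> already same set; set of 1 now {0, 1, 2, 4, 5, 6, 7, 8}
Step 11: find(0) -> no change; set of 0 is {0, 1, 2, 4, 5, 6, 7, 8}
Step 12: union(1, 7) -> already same set; set of 1 now {0, 1, 2, 4, 5, 6, 7, 8}
Step 13: union(0, 6) -> already same set; set of 0 now {0, 1, 2, 4, 5, 6, 7, 8}
Step 14: union(7, 2) -> already same set; set of 7 now {0, 1, 2, 4, 5, 6, 7, 8}
Component of 5: {0, 1, 2, 4, 5, 6, 7, 8}

Answer: 0, 1, 2, 4, 5, 6, 7, 8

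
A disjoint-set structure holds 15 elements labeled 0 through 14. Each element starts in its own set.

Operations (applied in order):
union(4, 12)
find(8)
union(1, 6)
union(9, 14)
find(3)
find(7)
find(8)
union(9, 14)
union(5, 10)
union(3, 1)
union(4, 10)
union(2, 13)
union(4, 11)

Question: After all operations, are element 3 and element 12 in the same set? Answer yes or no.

Step 1: union(4, 12) -> merged; set of 4 now {4, 12}
Step 2: find(8) -> no change; set of 8 is {8}
Step 3: union(1, 6) -> merged; set of 1 now {1, 6}
Step 4: union(9, 14) -> merged; set of 9 now {9, 14}
Step 5: find(3) -> no change; set of 3 is {3}
Step 6: find(7) -> no change; set of 7 is {7}
Step 7: find(8) -> no change; set of 8 is {8}
Step 8: union(9, 14) -> already same set; set of 9 now {9, 14}
Step 9: union(5, 10) -> merged; set of 5 now {5, 10}
Step 10: union(3, 1) -> merged; set of 3 now {1, 3, 6}
Step 11: union(4, 10) -> merged; set of 4 now {4, 5, 10, 12}
Step 12: union(2, 13) -> merged; set of 2 now {2, 13}
Step 13: union(4, 11) -> merged; set of 4 now {4, 5, 10, 11, 12}
Set of 3: {1, 3, 6}; 12 is not a member.

Answer: no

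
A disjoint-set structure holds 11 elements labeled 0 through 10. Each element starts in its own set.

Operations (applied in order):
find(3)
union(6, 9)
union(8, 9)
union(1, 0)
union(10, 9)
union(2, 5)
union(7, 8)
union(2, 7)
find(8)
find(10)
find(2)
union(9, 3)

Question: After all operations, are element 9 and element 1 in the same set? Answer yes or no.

Answer: no

Derivation:
Step 1: find(3) -> no change; set of 3 is {3}
Step 2: union(6, 9) -> merged; set of 6 now {6, 9}
Step 3: union(8, 9) -> merged; set of 8 now {6, 8, 9}
Step 4: union(1, 0) -> merged; set of 1 now {0, 1}
Step 5: union(10, 9) -> merged; set of 10 now {6, 8, 9, 10}
Step 6: union(2, 5) -> merged; set of 2 now {2, 5}
Step 7: union(7, 8) -> merged; set of 7 now {6, 7, 8, 9, 10}
Step 8: union(2, 7) -> merged; set of 2 now {2, 5, 6, 7, 8, 9, 10}
Step 9: find(8) -> no change; set of 8 is {2, 5, 6, 7, 8, 9, 10}
Step 10: find(10) -> no change; set of 10 is {2, 5, 6, 7, 8, 9, 10}
Step 11: find(2) -> no change; set of 2 is {2, 5, 6, 7, 8, 9, 10}
Step 12: union(9, 3) -> merged; set of 9 now {2, 3, 5, 6, 7, 8, 9, 10}
Set of 9: {2, 3, 5, 6, 7, 8, 9, 10}; 1 is not a member.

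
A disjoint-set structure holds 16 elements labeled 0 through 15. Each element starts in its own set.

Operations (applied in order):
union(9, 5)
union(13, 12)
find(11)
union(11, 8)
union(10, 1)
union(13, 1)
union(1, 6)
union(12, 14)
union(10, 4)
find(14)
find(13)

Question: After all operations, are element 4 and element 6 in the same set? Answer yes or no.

Step 1: union(9, 5) -> merged; set of 9 now {5, 9}
Step 2: union(13, 12) -> merged; set of 13 now {12, 13}
Step 3: find(11) -> no change; set of 11 is {11}
Step 4: union(11, 8) -> merged; set of 11 now {8, 11}
Step 5: union(10, 1) -> merged; set of 10 now {1, 10}
Step 6: union(13, 1) -> merged; set of 13 now {1, 10, 12, 13}
Step 7: union(1, 6) -> merged; set of 1 now {1, 6, 10, 12, 13}
Step 8: union(12, 14) -> merged; set of 12 now {1, 6, 10, 12, 13, 14}
Step 9: union(10, 4) -> merged; set of 10 now {1, 4, 6, 10, 12, 13, 14}
Step 10: find(14) -> no change; set of 14 is {1, 4, 6, 10, 12, 13, 14}
Step 11: find(13) -> no change; set of 13 is {1, 4, 6, 10, 12, 13, 14}
Set of 4: {1, 4, 6, 10, 12, 13, 14}; 6 is a member.

Answer: yes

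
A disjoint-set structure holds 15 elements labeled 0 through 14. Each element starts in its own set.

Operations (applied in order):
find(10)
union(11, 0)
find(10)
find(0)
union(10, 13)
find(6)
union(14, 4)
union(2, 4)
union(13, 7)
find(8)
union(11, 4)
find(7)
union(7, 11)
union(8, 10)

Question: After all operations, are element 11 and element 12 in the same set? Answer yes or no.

Step 1: find(10) -> no change; set of 10 is {10}
Step 2: union(11, 0) -> merged; set of 11 now {0, 11}
Step 3: find(10) -> no change; set of 10 is {10}
Step 4: find(0) -> no change; set of 0 is {0, 11}
Step 5: union(10, 13) -> merged; set of 10 now {10, 13}
Step 6: find(6) -> no change; set of 6 is {6}
Step 7: union(14, 4) -> merged; set of 14 now {4, 14}
Step 8: union(2, 4) -> merged; set of 2 now {2, 4, 14}
Step 9: union(13, 7) -> merged; set of 13 now {7, 10, 13}
Step 10: find(8) -> no change; set of 8 is {8}
Step 11: union(11, 4) -> merged; set of 11 now {0, 2, 4, 11, 14}
Step 12: find(7) -> no change; set of 7 is {7, 10, 13}
Step 13: union(7, 11) -> merged; set of 7 now {0, 2, 4, 7, 10, 11, 13, 14}
Step 14: union(8, 10) -> merged; set of 8 now {0, 2, 4, 7, 8, 10, 11, 13, 14}
Set of 11: {0, 2, 4, 7, 8, 10, 11, 13, 14}; 12 is not a member.

Answer: no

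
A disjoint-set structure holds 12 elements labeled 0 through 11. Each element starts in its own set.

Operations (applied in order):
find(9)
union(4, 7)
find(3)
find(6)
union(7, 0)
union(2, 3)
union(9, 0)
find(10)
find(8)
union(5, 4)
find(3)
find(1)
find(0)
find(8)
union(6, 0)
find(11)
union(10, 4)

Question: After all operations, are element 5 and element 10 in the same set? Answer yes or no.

Step 1: find(9) -> no change; set of 9 is {9}
Step 2: union(4, 7) -> merged; set of 4 now {4, 7}
Step 3: find(3) -> no change; set of 3 is {3}
Step 4: find(6) -> no change; set of 6 is {6}
Step 5: union(7, 0) -> merged; set of 7 now {0, 4, 7}
Step 6: union(2, 3) -> merged; set of 2 now {2, 3}
Step 7: union(9, 0) -> merged; set of 9 now {0, 4, 7, 9}
Step 8: find(10) -> no change; set of 10 is {10}
Step 9: find(8) -> no change; set of 8 is {8}
Step 10: union(5, 4) -> merged; set of 5 now {0, 4, 5, 7, 9}
Step 11: find(3) -> no change; set of 3 is {2, 3}
Step 12: find(1) -> no change; set of 1 is {1}
Step 13: find(0) -> no change; set of 0 is {0, 4, 5, 7, 9}
Step 14: find(8) -> no change; set of 8 is {8}
Step 15: union(6, 0) -> merged; set of 6 now {0, 4, 5, 6, 7, 9}
Step 16: find(11) -> no change; set of 11 is {11}
Step 17: union(10, 4) -> merged; set of 10 now {0, 4, 5, 6, 7, 9, 10}
Set of 5: {0, 4, 5, 6, 7, 9, 10}; 10 is a member.

Answer: yes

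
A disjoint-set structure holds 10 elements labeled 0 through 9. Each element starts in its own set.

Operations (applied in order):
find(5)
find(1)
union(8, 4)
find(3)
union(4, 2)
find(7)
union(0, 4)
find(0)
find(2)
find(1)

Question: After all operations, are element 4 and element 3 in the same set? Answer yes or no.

Step 1: find(5) -> no change; set of 5 is {5}
Step 2: find(1) -> no change; set of 1 is {1}
Step 3: union(8, 4) -> merged; set of 8 now {4, 8}
Step 4: find(3) -> no change; set of 3 is {3}
Step 5: union(4, 2) -> merged; set of 4 now {2, 4, 8}
Step 6: find(7) -> no change; set of 7 is {7}
Step 7: union(0, 4) -> merged; set of 0 now {0, 2, 4, 8}
Step 8: find(0) -> no change; set of 0 is {0, 2, 4, 8}
Step 9: find(2) -> no change; set of 2 is {0, 2, 4, 8}
Step 10: find(1) -> no change; set of 1 is {1}
Set of 4: {0, 2, 4, 8}; 3 is not a member.

Answer: no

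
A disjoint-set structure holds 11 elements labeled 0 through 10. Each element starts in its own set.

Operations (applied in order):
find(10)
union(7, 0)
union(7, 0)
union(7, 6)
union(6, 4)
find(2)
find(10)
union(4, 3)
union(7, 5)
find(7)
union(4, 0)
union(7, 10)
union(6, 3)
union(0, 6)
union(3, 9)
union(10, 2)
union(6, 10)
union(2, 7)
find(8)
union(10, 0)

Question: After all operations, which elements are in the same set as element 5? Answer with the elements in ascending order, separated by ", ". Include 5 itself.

Answer: 0, 2, 3, 4, 5, 6, 7, 9, 10

Derivation:
Step 1: find(10) -> no change; set of 10 is {10}
Step 2: union(7, 0) -> merged; set of 7 now {0, 7}
Step 3: union(7, 0) -> already same set; set of 7 now {0, 7}
Step 4: union(7, 6) -> merged; set of 7 now {0, 6, 7}
Step 5: union(6, 4) -> merged; set of 6 now {0, 4, 6, 7}
Step 6: find(2) -> no change; set of 2 is {2}
Step 7: find(10) -> no change; set of 10 is {10}
Step 8: union(4, 3) -> merged; set of 4 now {0, 3, 4, 6, 7}
Step 9: union(7, 5) -> merged; set of 7 now {0, 3, 4, 5, 6, 7}
Step 10: find(7) -> no change; set of 7 is {0, 3, 4, 5, 6, 7}
Step 11: union(4, 0) -> already same set; set of 4 now {0, 3, 4, 5, 6, 7}
Step 12: union(7, 10) -> merged; set of 7 now {0, 3, 4, 5, 6, 7, 10}
Step 13: union(6, 3) -> already same set; set of 6 now {0, 3, 4, 5, 6, 7, 10}
Step 14: union(0, 6) -> already same set; set of 0 now {0, 3, 4, 5, 6, 7, 10}
Step 15: union(3, 9) -> merged; set of 3 now {0, 3, 4, 5, 6, 7, 9, 10}
Step 16: union(10, 2) -> merged; set of 10 now {0, 2, 3, 4, 5, 6, 7, 9, 10}
Step 17: union(6, 10) -> already same set; set of 6 now {0, 2, 3, 4, 5, 6, 7, 9, 10}
Step 18: union(2, 7) -> already same set; set of 2 now {0, 2, 3, 4, 5, 6, 7, 9, 10}
Step 19: find(8) -> no change; set of 8 is {8}
Step 20: union(10, 0) -> already same set; set of 10 now {0, 2, 3, 4, 5, 6, 7, 9, 10}
Component of 5: {0, 2, 3, 4, 5, 6, 7, 9, 10}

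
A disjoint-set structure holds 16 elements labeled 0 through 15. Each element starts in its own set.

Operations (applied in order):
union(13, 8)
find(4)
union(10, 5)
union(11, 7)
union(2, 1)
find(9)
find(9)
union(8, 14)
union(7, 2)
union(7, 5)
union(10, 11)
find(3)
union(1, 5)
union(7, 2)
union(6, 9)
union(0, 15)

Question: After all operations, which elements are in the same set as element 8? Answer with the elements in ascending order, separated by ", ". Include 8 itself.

Answer: 8, 13, 14

Derivation:
Step 1: union(13, 8) -> merged; set of 13 now {8, 13}
Step 2: find(4) -> no change; set of 4 is {4}
Step 3: union(10, 5) -> merged; set of 10 now {5, 10}
Step 4: union(11, 7) -> merged; set of 11 now {7, 11}
Step 5: union(2, 1) -> merged; set of 2 now {1, 2}
Step 6: find(9) -> no change; set of 9 is {9}
Step 7: find(9) -> no change; set of 9 is {9}
Step 8: union(8, 14) -> merged; set of 8 now {8, 13, 14}
Step 9: union(7, 2) -> merged; set of 7 now {1, 2, 7, 11}
Step 10: union(7, 5) -> merged; set of 7 now {1, 2, 5, 7, 10, 11}
Step 11: union(10, 11) -> already same set; set of 10 now {1, 2, 5, 7, 10, 11}
Step 12: find(3) -> no change; set of 3 is {3}
Step 13: union(1, 5) -> already same set; set of 1 now {1, 2, 5, 7, 10, 11}
Step 14: union(7, 2) -> already same set; set of 7 now {1, 2, 5, 7, 10, 11}
Step 15: union(6, 9) -> merged; set of 6 now {6, 9}
Step 16: union(0, 15) -> merged; set of 0 now {0, 15}
Component of 8: {8, 13, 14}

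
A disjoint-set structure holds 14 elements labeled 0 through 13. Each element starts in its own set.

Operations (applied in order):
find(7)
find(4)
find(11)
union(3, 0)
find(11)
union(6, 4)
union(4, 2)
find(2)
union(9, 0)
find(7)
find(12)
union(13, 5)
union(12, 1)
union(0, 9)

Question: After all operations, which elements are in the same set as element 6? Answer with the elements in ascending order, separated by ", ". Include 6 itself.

Step 1: find(7) -> no change; set of 7 is {7}
Step 2: find(4) -> no change; set of 4 is {4}
Step 3: find(11) -> no change; set of 11 is {11}
Step 4: union(3, 0) -> merged; set of 3 now {0, 3}
Step 5: find(11) -> no change; set of 11 is {11}
Step 6: union(6, 4) -> merged; set of 6 now {4, 6}
Step 7: union(4, 2) -> merged; set of 4 now {2, 4, 6}
Step 8: find(2) -> no change; set of 2 is {2, 4, 6}
Step 9: union(9, 0) -> merged; set of 9 now {0, 3, 9}
Step 10: find(7) -> no change; set of 7 is {7}
Step 11: find(12) -> no change; set of 12 is {12}
Step 12: union(13, 5) -> merged; set of 13 now {5, 13}
Step 13: union(12, 1) -> merged; set of 12 now {1, 12}
Step 14: union(0, 9) -> already same set; set of 0 now {0, 3, 9}
Component of 6: {2, 4, 6}

Answer: 2, 4, 6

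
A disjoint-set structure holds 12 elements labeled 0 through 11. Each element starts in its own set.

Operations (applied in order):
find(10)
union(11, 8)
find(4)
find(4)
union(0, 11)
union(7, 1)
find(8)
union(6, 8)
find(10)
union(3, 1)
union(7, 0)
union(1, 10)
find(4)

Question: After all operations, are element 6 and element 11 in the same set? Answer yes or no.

Answer: yes

Derivation:
Step 1: find(10) -> no change; set of 10 is {10}
Step 2: union(11, 8) -> merged; set of 11 now {8, 11}
Step 3: find(4) -> no change; set of 4 is {4}
Step 4: find(4) -> no change; set of 4 is {4}
Step 5: union(0, 11) -> merged; set of 0 now {0, 8, 11}
Step 6: union(7, 1) -> merged; set of 7 now {1, 7}
Step 7: find(8) -> no change; set of 8 is {0, 8, 11}
Step 8: union(6, 8) -> merged; set of 6 now {0, 6, 8, 11}
Step 9: find(10) -> no change; set of 10 is {10}
Step 10: union(3, 1) -> merged; set of 3 now {1, 3, 7}
Step 11: union(7, 0) -> merged; set of 7 now {0, 1, 3, 6, 7, 8, 11}
Step 12: union(1, 10) -> merged; set of 1 now {0, 1, 3, 6, 7, 8, 10, 11}
Step 13: find(4) -> no change; set of 4 is {4}
Set of 6: {0, 1, 3, 6, 7, 8, 10, 11}; 11 is a member.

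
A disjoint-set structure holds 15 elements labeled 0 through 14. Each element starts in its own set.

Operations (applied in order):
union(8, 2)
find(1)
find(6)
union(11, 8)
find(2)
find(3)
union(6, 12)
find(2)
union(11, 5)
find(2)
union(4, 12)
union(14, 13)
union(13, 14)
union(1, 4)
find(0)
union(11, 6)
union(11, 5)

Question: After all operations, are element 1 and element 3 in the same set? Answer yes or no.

Answer: no

Derivation:
Step 1: union(8, 2) -> merged; set of 8 now {2, 8}
Step 2: find(1) -> no change; set of 1 is {1}
Step 3: find(6) -> no change; set of 6 is {6}
Step 4: union(11, 8) -> merged; set of 11 now {2, 8, 11}
Step 5: find(2) -> no change; set of 2 is {2, 8, 11}
Step 6: find(3) -> no change; set of 3 is {3}
Step 7: union(6, 12) -> merged; set of 6 now {6, 12}
Step 8: find(2) -> no change; set of 2 is {2, 8, 11}
Step 9: union(11, 5) -> merged; set of 11 now {2, 5, 8, 11}
Step 10: find(2) -> no change; set of 2 is {2, 5, 8, 11}
Step 11: union(4, 12) -> merged; set of 4 now {4, 6, 12}
Step 12: union(14, 13) -> merged; set of 14 now {13, 14}
Step 13: union(13, 14) -> already same set; set of 13 now {13, 14}
Step 14: union(1, 4) -> merged; set of 1 now {1, 4, 6, 12}
Step 15: find(0) -> no change; set of 0 is {0}
Step 16: union(11, 6) -> merged; set of 11 now {1, 2, 4, 5, 6, 8, 11, 12}
Step 17: union(11, 5) -> already same set; set of 11 now {1, 2, 4, 5, 6, 8, 11, 12}
Set of 1: {1, 2, 4, 5, 6, 8, 11, 12}; 3 is not a member.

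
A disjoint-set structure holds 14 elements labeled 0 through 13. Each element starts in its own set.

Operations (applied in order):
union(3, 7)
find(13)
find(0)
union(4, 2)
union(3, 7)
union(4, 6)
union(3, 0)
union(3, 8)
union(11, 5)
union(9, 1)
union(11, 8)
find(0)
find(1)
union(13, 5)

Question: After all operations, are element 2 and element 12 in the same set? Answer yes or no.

Step 1: union(3, 7) -> merged; set of 3 now {3, 7}
Step 2: find(13) -> no change; set of 13 is {13}
Step 3: find(0) -> no change; set of 0 is {0}
Step 4: union(4, 2) -> merged; set of 4 now {2, 4}
Step 5: union(3, 7) -> already same set; set of 3 now {3, 7}
Step 6: union(4, 6) -> merged; set of 4 now {2, 4, 6}
Step 7: union(3, 0) -> merged; set of 3 now {0, 3, 7}
Step 8: union(3, 8) -> merged; set of 3 now {0, 3, 7, 8}
Step 9: union(11, 5) -> merged; set of 11 now {5, 11}
Step 10: union(9, 1) -> merged; set of 9 now {1, 9}
Step 11: union(11, 8) -> merged; set of 11 now {0, 3, 5, 7, 8, 11}
Step 12: find(0) -> no change; set of 0 is {0, 3, 5, 7, 8, 11}
Step 13: find(1) -> no change; set of 1 is {1, 9}
Step 14: union(13, 5) -> merged; set of 13 now {0, 3, 5, 7, 8, 11, 13}
Set of 2: {2, 4, 6}; 12 is not a member.

Answer: no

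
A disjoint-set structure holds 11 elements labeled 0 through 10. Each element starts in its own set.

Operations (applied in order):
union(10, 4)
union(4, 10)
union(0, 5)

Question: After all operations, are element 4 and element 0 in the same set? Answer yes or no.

Step 1: union(10, 4) -> merged; set of 10 now {4, 10}
Step 2: union(4, 10) -> already same set; set of 4 now {4, 10}
Step 3: union(0, 5) -> merged; set of 0 now {0, 5}
Set of 4: {4, 10}; 0 is not a member.

Answer: no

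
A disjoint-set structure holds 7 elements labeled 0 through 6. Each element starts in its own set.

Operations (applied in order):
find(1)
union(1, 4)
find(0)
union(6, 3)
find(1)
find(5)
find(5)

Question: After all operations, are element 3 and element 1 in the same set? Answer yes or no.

Step 1: find(1) -> no change; set of 1 is {1}
Step 2: union(1, 4) -> merged; set of 1 now {1, 4}
Step 3: find(0) -> no change; set of 0 is {0}
Step 4: union(6, 3) -> merged; set of 6 now {3, 6}
Step 5: find(1) -> no change; set of 1 is {1, 4}
Step 6: find(5) -> no change; set of 5 is {5}
Step 7: find(5) -> no change; set of 5 is {5}
Set of 3: {3, 6}; 1 is not a member.

Answer: no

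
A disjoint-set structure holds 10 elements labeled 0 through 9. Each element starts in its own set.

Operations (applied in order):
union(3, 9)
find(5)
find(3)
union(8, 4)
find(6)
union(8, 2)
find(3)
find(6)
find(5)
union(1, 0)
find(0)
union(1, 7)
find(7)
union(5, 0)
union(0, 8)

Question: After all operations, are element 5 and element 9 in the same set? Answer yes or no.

Answer: no

Derivation:
Step 1: union(3, 9) -> merged; set of 3 now {3, 9}
Step 2: find(5) -> no change; set of 5 is {5}
Step 3: find(3) -> no change; set of 3 is {3, 9}
Step 4: union(8, 4) -> merged; set of 8 now {4, 8}
Step 5: find(6) -> no change; set of 6 is {6}
Step 6: union(8, 2) -> merged; set of 8 now {2, 4, 8}
Step 7: find(3) -> no change; set of 3 is {3, 9}
Step 8: find(6) -> no change; set of 6 is {6}
Step 9: find(5) -> no change; set of 5 is {5}
Step 10: union(1, 0) -> merged; set of 1 now {0, 1}
Step 11: find(0) -> no change; set of 0 is {0, 1}
Step 12: union(1, 7) -> merged; set of 1 now {0, 1, 7}
Step 13: find(7) -> no change; set of 7 is {0, 1, 7}
Step 14: union(5, 0) -> merged; set of 5 now {0, 1, 5, 7}
Step 15: union(0, 8) -> merged; set of 0 now {0, 1, 2, 4, 5, 7, 8}
Set of 5: {0, 1, 2, 4, 5, 7, 8}; 9 is not a member.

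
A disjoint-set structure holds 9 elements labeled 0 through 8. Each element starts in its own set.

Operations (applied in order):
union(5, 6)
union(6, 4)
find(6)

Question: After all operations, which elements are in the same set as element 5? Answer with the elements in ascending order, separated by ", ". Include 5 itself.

Answer: 4, 5, 6

Derivation:
Step 1: union(5, 6) -> merged; set of 5 now {5, 6}
Step 2: union(6, 4) -> merged; set of 6 now {4, 5, 6}
Step 3: find(6) -> no change; set of 6 is {4, 5, 6}
Component of 5: {4, 5, 6}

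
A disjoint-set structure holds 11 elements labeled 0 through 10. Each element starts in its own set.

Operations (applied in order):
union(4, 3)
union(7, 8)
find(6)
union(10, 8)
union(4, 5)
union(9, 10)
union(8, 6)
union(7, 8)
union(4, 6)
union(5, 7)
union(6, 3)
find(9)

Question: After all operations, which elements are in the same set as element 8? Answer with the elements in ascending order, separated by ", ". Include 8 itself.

Step 1: union(4, 3) -> merged; set of 4 now {3, 4}
Step 2: union(7, 8) -> merged; set of 7 now {7, 8}
Step 3: find(6) -> no change; set of 6 is {6}
Step 4: union(10, 8) -> merged; set of 10 now {7, 8, 10}
Step 5: union(4, 5) -> merged; set of 4 now {3, 4, 5}
Step 6: union(9, 10) -> merged; set of 9 now {7, 8, 9, 10}
Step 7: union(8, 6) -> merged; set of 8 now {6, 7, 8, 9, 10}
Step 8: union(7, 8) -> already same set; set of 7 now {6, 7, 8, 9, 10}
Step 9: union(4, 6) -> merged; set of 4 now {3, 4, 5, 6, 7, 8, 9, 10}
Step 10: union(5, 7) -> already same set; set of 5 now {3, 4, 5, 6, 7, 8, 9, 10}
Step 11: union(6, 3) -> already same set; set of 6 now {3, 4, 5, 6, 7, 8, 9, 10}
Step 12: find(9) -> no change; set of 9 is {3, 4, 5, 6, 7, 8, 9, 10}
Component of 8: {3, 4, 5, 6, 7, 8, 9, 10}

Answer: 3, 4, 5, 6, 7, 8, 9, 10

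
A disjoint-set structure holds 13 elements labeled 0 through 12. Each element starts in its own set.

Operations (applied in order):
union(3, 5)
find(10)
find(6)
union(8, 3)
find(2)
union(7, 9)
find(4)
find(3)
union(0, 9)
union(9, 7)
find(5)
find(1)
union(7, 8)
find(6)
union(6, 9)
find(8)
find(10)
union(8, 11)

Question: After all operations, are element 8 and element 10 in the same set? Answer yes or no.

Step 1: union(3, 5) -> merged; set of 3 now {3, 5}
Step 2: find(10) -> no change; set of 10 is {10}
Step 3: find(6) -> no change; set of 6 is {6}
Step 4: union(8, 3) -> merged; set of 8 now {3, 5, 8}
Step 5: find(2) -> no change; set of 2 is {2}
Step 6: union(7, 9) -> merged; set of 7 now {7, 9}
Step 7: find(4) -> no change; set of 4 is {4}
Step 8: find(3) -> no change; set of 3 is {3, 5, 8}
Step 9: union(0, 9) -> merged; set of 0 now {0, 7, 9}
Step 10: union(9, 7) -> already same set; set of 9 now {0, 7, 9}
Step 11: find(5) -> no change; set of 5 is {3, 5, 8}
Step 12: find(1) -> no change; set of 1 is {1}
Step 13: union(7, 8) -> merged; set of 7 now {0, 3, 5, 7, 8, 9}
Step 14: find(6) -> no change; set of 6 is {6}
Step 15: union(6, 9) -> merged; set of 6 now {0, 3, 5, 6, 7, 8, 9}
Step 16: find(8) -> no change; set of 8 is {0, 3, 5, 6, 7, 8, 9}
Step 17: find(10) -> no change; set of 10 is {10}
Step 18: union(8, 11) -> merged; set of 8 now {0, 3, 5, 6, 7, 8, 9, 11}
Set of 8: {0, 3, 5, 6, 7, 8, 9, 11}; 10 is not a member.

Answer: no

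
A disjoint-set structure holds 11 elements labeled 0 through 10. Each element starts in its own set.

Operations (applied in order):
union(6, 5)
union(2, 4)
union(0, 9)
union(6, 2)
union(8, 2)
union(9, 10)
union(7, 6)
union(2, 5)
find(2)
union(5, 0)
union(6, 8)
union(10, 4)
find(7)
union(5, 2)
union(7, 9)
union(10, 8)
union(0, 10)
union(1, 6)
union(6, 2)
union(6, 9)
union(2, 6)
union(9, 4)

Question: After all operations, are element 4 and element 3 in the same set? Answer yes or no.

Step 1: union(6, 5) -> merged; set of 6 now {5, 6}
Step 2: union(2, 4) -> merged; set of 2 now {2, 4}
Step 3: union(0, 9) -> merged; set of 0 now {0, 9}
Step 4: union(6, 2) -> merged; set of 6 now {2, 4, 5, 6}
Step 5: union(8, 2) -> merged; set of 8 now {2, 4, 5, 6, 8}
Step 6: union(9, 10) -> merged; set of 9 now {0, 9, 10}
Step 7: union(7, 6) -> merged; set of 7 now {2, 4, 5, 6, 7, 8}
Step 8: union(2, 5) -> already same set; set of 2 now {2, 4, 5, 6, 7, 8}
Step 9: find(2) -> no change; set of 2 is {2, 4, 5, 6, 7, 8}
Step 10: union(5, 0) -> merged; set of 5 now {0, 2, 4, 5, 6, 7, 8, 9, 10}
Step 11: union(6, 8) -> already same set; set of 6 now {0, 2, 4, 5, 6, 7, 8, 9, 10}
Step 12: union(10, 4) -> already same set; set of 10 now {0, 2, 4, 5, 6, 7, 8, 9, 10}
Step 13: find(7) -> no change; set of 7 is {0, 2, 4, 5, 6, 7, 8, 9, 10}
Step 14: union(5, 2) -> already same set; set of 5 now {0, 2, 4, 5, 6, 7, 8, 9, 10}
Step 15: union(7, 9) -> already same set; set of 7 now {0, 2, 4, 5, 6, 7, 8, 9, 10}
Step 16: union(10, 8) -> already same set; set of 10 now {0, 2, 4, 5, 6, 7, 8, 9, 10}
Step 17: union(0, 10) -> already same set; set of 0 now {0, 2, 4, 5, 6, 7, 8, 9, 10}
Step 18: union(1, 6) -> merged; set of 1 now {0, 1, 2, 4, 5, 6, 7, 8, 9, 10}
Step 19: union(6, 2) -> already same set; set of 6 now {0, 1, 2, 4, 5, 6, 7, 8, 9, 10}
Step 20: union(6, 9) -> already same set; set of 6 now {0, 1, 2, 4, 5, 6, 7, 8, 9, 10}
Step 21: union(2, 6) -> already same set; set of 2 now {0, 1, 2, 4, 5, 6, 7, 8, 9, 10}
Step 22: union(9, 4) -> already same set; set of 9 now {0, 1, 2, 4, 5, 6, 7, 8, 9, 10}
Set of 4: {0, 1, 2, 4, 5, 6, 7, 8, 9, 10}; 3 is not a member.

Answer: no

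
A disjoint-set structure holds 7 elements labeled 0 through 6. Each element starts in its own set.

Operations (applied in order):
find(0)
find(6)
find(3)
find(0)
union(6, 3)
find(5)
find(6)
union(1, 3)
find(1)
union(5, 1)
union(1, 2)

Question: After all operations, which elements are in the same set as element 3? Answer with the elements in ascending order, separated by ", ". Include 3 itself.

Step 1: find(0) -> no change; set of 0 is {0}
Step 2: find(6) -> no change; set of 6 is {6}
Step 3: find(3) -> no change; set of 3 is {3}
Step 4: find(0) -> no change; set of 0 is {0}
Step 5: union(6, 3) -> merged; set of 6 now {3, 6}
Step 6: find(5) -> no change; set of 5 is {5}
Step 7: find(6) -> no change; set of 6 is {3, 6}
Step 8: union(1, 3) -> merged; set of 1 now {1, 3, 6}
Step 9: find(1) -> no change; set of 1 is {1, 3, 6}
Step 10: union(5, 1) -> merged; set of 5 now {1, 3, 5, 6}
Step 11: union(1, 2) -> merged; set of 1 now {1, 2, 3, 5, 6}
Component of 3: {1, 2, 3, 5, 6}

Answer: 1, 2, 3, 5, 6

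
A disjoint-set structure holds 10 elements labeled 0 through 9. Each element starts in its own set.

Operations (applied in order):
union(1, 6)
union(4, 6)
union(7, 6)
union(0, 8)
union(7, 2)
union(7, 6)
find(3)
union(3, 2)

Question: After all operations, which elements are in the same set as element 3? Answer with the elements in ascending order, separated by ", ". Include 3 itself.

Step 1: union(1, 6) -> merged; set of 1 now {1, 6}
Step 2: union(4, 6) -> merged; set of 4 now {1, 4, 6}
Step 3: union(7, 6) -> merged; set of 7 now {1, 4, 6, 7}
Step 4: union(0, 8) -> merged; set of 0 now {0, 8}
Step 5: union(7, 2) -> merged; set of 7 now {1, 2, 4, 6, 7}
Step 6: union(7, 6) -> already same set; set of 7 now {1, 2, 4, 6, 7}
Step 7: find(3) -> no change; set of 3 is {3}
Step 8: union(3, 2) -> merged; set of 3 now {1, 2, 3, 4, 6, 7}
Component of 3: {1, 2, 3, 4, 6, 7}

Answer: 1, 2, 3, 4, 6, 7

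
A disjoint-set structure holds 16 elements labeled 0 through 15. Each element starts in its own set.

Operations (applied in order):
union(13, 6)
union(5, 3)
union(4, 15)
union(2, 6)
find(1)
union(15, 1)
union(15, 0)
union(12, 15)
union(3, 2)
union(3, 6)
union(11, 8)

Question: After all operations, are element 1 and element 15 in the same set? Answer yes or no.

Step 1: union(13, 6) -> merged; set of 13 now {6, 13}
Step 2: union(5, 3) -> merged; set of 5 now {3, 5}
Step 3: union(4, 15) -> merged; set of 4 now {4, 15}
Step 4: union(2, 6) -> merged; set of 2 now {2, 6, 13}
Step 5: find(1) -> no change; set of 1 is {1}
Step 6: union(15, 1) -> merged; set of 15 now {1, 4, 15}
Step 7: union(15, 0) -> merged; set of 15 now {0, 1, 4, 15}
Step 8: union(12, 15) -> merged; set of 12 now {0, 1, 4, 12, 15}
Step 9: union(3, 2) -> merged; set of 3 now {2, 3, 5, 6, 13}
Step 10: union(3, 6) -> already same set; set of 3 now {2, 3, 5, 6, 13}
Step 11: union(11, 8) -> merged; set of 11 now {8, 11}
Set of 1: {0, 1, 4, 12, 15}; 15 is a member.

Answer: yes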